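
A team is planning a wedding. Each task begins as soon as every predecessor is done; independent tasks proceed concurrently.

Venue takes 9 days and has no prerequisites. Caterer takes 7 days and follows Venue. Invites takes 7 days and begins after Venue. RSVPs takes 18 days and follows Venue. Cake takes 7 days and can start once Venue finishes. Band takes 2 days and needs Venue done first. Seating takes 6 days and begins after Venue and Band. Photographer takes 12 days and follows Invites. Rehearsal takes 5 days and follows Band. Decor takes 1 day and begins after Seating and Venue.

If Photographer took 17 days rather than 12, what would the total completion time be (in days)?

As given, the longest chain is Venue→Invites→Photographer = 9+7+12 = 28, so the finish is 28 days.
Photographer is on the critical path; changing it to 17 makes that path 33 days.
That remains the longest chain; total 33 days.

33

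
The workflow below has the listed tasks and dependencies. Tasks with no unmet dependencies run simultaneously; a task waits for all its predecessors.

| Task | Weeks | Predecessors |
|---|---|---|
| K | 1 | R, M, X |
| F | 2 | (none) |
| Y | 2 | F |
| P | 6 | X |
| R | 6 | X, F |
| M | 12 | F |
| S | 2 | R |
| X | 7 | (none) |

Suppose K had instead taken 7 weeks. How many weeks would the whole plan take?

21

Actual critical path: F→M→K = 2+12+1 = 15 ⇒ 15 weeks.
K is on the critical path; changing it to 7 makes that path 21 weeks.
No other chain overtakes it, so the finish is 21 weeks.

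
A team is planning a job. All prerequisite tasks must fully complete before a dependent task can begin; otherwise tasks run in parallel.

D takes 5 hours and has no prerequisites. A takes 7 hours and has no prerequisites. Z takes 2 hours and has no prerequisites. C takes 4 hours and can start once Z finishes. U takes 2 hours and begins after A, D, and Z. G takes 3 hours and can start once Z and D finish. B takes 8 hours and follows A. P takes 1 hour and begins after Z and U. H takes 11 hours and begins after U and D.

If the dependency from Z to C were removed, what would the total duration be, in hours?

Before: longest chain A→U→H = 7+2+11 = 20, finish 20.
Without Z→C, C's earliest start moves from 2 to 0.
The longest chain is now A→U→H = 7+2+11 = 20, so the job takes 20 hours.

20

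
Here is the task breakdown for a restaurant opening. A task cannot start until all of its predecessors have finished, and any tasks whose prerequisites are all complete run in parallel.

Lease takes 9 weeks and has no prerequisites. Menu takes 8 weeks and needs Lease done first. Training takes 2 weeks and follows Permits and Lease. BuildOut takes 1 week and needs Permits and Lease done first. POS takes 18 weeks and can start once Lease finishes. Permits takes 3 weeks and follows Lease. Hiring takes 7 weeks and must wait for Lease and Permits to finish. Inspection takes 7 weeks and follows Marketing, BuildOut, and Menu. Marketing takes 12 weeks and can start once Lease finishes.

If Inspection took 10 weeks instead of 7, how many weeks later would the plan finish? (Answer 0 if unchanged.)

The binding path is Lease→Marketing→Inspection = 9+12+7 = 28; finish at 28 weeks.
Since Inspection is critical, the +3 change carries straight to that chain (now 31 weeks).
That remains the longest chain; total 31 weeks.
Change in finish: 31 − 28 = +3 weeks.

3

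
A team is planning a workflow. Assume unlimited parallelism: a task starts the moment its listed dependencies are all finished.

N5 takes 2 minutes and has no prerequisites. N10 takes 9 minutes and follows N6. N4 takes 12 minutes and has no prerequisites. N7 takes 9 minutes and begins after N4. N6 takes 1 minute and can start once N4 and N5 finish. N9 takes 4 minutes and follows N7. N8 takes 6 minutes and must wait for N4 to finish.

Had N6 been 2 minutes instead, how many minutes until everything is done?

25

Baseline: N4→N7→N9 = 12+9+4 = 25 → 25 minutes.
N6 is off the critical path — its longest chain is 22 minutes, giving 3 of slack.
No other chain overtakes it, so the finish is 25 minutes.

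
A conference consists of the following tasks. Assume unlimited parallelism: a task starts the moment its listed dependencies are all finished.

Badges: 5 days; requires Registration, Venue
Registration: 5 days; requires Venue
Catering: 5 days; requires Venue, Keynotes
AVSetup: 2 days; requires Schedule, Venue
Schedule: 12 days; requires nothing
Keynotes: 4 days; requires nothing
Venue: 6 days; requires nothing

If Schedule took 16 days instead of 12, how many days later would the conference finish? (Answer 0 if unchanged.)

Baseline: Venue→Registration→Badges = 6+5+5 = 16 → 16 days.
Schedule is off the critical path — its longest chain is 14 days, giving 2 of slack.
New critical path: Schedule→AVSetup = 16+2 = 18 ⇒ 18 days.
Change in finish: 18 − 16 = +2 days.

2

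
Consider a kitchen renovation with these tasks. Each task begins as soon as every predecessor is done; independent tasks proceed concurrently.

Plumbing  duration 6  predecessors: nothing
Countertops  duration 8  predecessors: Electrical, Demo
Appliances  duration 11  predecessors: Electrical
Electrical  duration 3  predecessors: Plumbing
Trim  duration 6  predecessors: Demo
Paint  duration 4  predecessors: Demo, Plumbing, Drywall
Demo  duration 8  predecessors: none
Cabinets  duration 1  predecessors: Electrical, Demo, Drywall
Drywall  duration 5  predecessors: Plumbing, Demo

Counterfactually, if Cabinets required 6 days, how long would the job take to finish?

Actual critical path: Plumbing→Electrical→Appliances = 6+3+11 = 20 ⇒ 20 days.
Cabinets has 6 days of float (longest path through it is 14).
That remains the longest chain; total 20 days.

20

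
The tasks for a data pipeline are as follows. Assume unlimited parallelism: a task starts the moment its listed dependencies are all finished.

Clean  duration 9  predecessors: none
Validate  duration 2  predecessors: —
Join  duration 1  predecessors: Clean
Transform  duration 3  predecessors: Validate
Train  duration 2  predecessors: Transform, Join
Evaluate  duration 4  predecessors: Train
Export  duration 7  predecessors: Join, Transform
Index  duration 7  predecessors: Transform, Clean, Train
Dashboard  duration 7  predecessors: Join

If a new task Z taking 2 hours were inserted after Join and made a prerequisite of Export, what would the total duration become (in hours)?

19

Originally the plan takes 19 hours.
With Z inserted, Export now waits for max(Join, Transform, Z).
New critical path: Clean→Join→Z→Export = 9+1+2+7 = 19 ⇒ 19 hours.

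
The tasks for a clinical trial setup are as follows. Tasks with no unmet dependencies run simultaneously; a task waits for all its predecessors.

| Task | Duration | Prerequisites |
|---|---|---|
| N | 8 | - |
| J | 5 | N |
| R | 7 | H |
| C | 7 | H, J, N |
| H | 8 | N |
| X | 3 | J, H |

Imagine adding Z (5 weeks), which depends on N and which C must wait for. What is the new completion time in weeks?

23

Originally the job takes 23 weeks.
With Z inserted, C now waits for max(H, J, N, Z).
New critical path: N→H→C = 8+8+7 = 23 ⇒ 23 weeks.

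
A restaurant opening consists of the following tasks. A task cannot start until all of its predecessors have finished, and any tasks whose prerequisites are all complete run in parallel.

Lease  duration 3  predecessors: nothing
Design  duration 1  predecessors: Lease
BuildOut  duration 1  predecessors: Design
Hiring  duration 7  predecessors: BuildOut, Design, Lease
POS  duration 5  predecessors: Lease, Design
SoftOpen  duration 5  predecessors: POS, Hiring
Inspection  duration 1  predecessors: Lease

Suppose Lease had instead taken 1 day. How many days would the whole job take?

Actual critical path: Lease→Design→BuildOut→Hiring→SoftOpen = 3+1+1+7+5 = 17 ⇒ 17 days.
Lease lies on that path, so at 1 day the path becomes 15 days.
No other chain overtakes it, so the finish is 15 days.

15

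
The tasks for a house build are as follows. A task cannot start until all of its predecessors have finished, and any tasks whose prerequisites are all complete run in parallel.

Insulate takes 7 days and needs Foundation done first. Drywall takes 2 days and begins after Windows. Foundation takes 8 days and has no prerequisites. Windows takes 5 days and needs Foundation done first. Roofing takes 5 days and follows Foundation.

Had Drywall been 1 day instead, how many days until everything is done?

Baseline: Foundation→Windows→Drywall = 8+5+2 = 15 → 15 days.
Since Drywall is critical, the -1 change carries straight to that chain (now 14 days).
Now Foundation→Insulate = 8+7 = 15 is longest, so the finish becomes 15 days.

15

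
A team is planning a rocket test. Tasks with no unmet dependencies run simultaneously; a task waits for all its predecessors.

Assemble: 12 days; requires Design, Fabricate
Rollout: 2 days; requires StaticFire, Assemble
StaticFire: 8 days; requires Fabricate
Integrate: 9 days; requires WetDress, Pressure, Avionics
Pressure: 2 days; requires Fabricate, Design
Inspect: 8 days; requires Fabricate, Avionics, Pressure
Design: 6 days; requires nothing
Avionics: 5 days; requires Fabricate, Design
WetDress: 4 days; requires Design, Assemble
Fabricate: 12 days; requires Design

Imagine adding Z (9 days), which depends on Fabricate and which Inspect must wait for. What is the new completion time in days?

Originally the project takes 43 days.
With Z inserted, Inspect now waits for max(Fabricate, Avionics, Pressure, Z).
New critical path: Design→Fabricate→Assemble→WetDress→Integrate = 6+12+12+4+9 = 43 ⇒ 43 days.

43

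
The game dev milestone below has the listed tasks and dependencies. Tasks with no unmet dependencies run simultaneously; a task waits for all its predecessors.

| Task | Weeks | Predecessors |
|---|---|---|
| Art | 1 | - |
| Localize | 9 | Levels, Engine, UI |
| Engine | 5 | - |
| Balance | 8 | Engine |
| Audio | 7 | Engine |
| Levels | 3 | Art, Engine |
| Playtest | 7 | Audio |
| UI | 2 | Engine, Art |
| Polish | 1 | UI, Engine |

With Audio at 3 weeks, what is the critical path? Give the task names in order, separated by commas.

Engine, Levels, Localize

Critical path before the change: Engine→Audio→Playtest = 5+7+7 = 19 giving 19 weeks.
Audio lies on that path, so at 3 weeks the path becomes 15 weeks.
Now Engine→Levels→Localize = 5+3+9 = 17 is longest, so the finish becomes 17 weeks.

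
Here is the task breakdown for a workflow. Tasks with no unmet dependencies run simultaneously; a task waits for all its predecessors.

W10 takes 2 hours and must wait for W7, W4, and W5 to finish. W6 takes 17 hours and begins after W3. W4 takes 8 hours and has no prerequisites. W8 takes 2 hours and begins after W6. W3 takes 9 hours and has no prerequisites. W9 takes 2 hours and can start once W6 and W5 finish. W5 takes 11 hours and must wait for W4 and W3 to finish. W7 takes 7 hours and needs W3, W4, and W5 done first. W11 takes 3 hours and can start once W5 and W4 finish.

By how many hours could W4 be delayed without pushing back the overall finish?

The longest chain is W3→W5→W7→W10 = 9+11+7+2 = 29; overall finish 29 hours.
W4 finishes as early as 8 and must finish by 9.
Float = 29 − 28 = 1.

1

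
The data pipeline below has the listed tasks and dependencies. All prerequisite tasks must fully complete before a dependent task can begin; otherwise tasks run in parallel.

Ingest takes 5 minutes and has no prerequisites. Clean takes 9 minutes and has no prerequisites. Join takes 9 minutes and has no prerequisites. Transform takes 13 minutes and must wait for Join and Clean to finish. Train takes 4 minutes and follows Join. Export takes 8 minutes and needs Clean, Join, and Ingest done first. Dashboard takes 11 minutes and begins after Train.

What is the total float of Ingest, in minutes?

11

Critical path: Join→Train→Dashboard = 9+4+11 = 24, so the finish is 24 minutes.
Longest path through Ingest: 13 minutes (earliest finish 5, latest finish 16).
So Ingest can slip 16 − 5 = 11 minutes.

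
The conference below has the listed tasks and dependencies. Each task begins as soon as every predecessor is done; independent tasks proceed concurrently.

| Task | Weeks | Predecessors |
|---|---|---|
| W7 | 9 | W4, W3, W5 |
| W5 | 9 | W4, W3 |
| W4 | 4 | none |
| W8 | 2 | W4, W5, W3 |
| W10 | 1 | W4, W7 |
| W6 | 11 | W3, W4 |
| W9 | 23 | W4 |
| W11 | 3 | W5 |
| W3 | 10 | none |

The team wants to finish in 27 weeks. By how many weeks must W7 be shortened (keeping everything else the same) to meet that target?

2

Current finish: 29 weeks; target: 27.
W7 is on every critical path, so each week cut from W7 cuts the finish by one (this holds down to a finish of 27).
Need 29 − 27 = 2 weeks off W7 → W7 becomes 7 weeks, finish becomes 27.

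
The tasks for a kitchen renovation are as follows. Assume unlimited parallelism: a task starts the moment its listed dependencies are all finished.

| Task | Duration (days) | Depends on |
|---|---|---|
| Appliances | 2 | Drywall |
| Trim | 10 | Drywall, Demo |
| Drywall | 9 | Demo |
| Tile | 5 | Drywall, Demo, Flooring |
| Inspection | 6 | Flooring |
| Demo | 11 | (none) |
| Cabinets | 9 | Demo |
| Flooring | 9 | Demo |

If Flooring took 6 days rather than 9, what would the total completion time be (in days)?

30

As given, the longest chain is Demo→Drywall→Trim = 11+9+10 = 30, so the finish is 30 days.
Flooring has 4 days of float (longest path through it is 26).
That remains the longest chain; total 30 days.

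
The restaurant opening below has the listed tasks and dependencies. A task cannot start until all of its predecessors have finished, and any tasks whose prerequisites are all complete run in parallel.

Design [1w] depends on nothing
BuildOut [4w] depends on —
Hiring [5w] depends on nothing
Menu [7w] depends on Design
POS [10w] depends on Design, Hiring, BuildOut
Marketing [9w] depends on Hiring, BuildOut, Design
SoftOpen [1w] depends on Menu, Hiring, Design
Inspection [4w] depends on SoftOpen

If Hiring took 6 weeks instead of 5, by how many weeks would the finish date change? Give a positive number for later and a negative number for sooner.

1

As given, the longest chain is Hiring→POS = 5+10 = 15, so the finish is 15 weeks.
Hiring is on the critical path; changing it to 6 makes that path 16 weeks.
No other chain overtakes it, so the finish is 16 weeks.
Change in finish: 16 − 15 = +1 weeks.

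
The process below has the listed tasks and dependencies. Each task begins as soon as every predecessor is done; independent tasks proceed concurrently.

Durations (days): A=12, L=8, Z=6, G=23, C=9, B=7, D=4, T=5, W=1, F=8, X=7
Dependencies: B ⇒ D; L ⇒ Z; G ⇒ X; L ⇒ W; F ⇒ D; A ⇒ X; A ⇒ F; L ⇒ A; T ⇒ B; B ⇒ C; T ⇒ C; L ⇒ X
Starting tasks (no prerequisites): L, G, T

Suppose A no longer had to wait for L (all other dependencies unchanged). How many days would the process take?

With the dependency in place, L→A→F→D = 8+12+8+4 = 32 sets the finish at 32 days.
Without L→A, A's earliest start moves from 8 to 0.
The longest chain is now G→X = 23+7 = 30, so the process takes 30 days.

30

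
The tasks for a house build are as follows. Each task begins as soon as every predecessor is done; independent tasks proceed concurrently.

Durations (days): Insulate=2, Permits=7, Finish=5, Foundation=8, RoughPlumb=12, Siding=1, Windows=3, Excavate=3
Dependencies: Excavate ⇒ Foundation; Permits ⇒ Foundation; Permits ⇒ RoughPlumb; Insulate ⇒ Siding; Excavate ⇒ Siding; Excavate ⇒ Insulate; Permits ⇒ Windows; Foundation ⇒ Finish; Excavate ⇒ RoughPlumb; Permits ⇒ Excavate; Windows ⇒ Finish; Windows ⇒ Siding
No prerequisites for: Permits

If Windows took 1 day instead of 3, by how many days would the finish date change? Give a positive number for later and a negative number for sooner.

0

Actual critical path: Permits→Excavate→Foundation→Finish = 7+3+8+5 = 23 ⇒ 23 days.
Windows is off the critical path — its longest chain is 15 days, giving 8 of slack.
That remains the longest chain; total 23 days.
Change in finish: 23 − 23 = +0 days.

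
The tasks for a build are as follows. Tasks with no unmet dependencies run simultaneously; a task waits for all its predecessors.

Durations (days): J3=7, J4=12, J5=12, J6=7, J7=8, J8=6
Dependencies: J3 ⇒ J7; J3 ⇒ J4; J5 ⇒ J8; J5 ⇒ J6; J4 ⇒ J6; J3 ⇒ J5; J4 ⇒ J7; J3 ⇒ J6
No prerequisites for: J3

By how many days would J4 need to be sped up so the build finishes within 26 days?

1

Current finish: 27 days; target: 26.
J4 is on every critical path, so each day cut from J4 cuts the finish by one (this holds down to a finish of 26).
Need 27 − 26 = 1 day off J4 → J4 becomes 11 days, finish becomes 26.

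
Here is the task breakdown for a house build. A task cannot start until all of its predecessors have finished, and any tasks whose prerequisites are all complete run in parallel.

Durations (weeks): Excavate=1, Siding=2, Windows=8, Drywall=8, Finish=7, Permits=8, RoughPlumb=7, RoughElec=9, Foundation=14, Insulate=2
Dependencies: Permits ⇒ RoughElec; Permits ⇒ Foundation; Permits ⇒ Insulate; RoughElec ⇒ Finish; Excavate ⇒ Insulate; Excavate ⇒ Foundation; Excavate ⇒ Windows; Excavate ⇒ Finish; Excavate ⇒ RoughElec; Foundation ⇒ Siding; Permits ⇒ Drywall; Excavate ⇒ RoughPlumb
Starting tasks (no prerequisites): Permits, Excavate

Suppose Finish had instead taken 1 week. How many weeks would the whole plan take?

24

Actual critical path: Permits→RoughElec→Finish = 8+9+7 = 24 ⇒ 24 weeks.
Finish lies on that path, so at 1 week the path becomes 18 weeks.
The binding chain switches to Permits→Foundation→Siding = 8+14+2 = 24; finish 24 weeks.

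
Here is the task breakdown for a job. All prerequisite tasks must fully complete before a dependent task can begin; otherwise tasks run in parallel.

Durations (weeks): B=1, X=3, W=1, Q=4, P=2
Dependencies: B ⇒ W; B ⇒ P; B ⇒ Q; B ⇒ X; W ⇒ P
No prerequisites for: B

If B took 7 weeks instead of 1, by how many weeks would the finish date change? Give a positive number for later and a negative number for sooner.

6

As given, the longest chain is B→Q = 1+4 = 5, so the finish is 5 weeks.
B is on the critical path; changing it to 7 makes that path 11 weeks.
That remains the longest chain; total 11 weeks.
Change in finish: 11 − 5 = +6 weeks.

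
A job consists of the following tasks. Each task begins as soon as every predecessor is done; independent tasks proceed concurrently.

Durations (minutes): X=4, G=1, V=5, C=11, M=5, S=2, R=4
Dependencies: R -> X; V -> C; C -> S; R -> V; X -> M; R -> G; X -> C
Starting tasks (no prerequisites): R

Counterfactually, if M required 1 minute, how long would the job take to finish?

The binding path is R→V→C→S = 4+5+11+2 = 22; finish at 22 minutes.
M is off the critical path — its longest chain is 13 minutes, giving 9 of slack.
No other chain overtakes it, so the finish is 22 minutes.

22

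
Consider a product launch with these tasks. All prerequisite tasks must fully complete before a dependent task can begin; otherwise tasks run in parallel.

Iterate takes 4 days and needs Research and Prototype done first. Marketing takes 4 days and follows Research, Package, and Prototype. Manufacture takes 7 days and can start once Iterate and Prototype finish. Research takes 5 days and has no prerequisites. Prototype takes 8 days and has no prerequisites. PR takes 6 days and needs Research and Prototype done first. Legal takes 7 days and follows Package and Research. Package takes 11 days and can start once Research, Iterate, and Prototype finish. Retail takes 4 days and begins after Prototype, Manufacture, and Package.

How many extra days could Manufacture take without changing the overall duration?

7

The longest chain is Prototype→Iterate→Package→Legal = 8+4+11+7 = 30; overall finish 30 days.
Manufacture finishes as early as 19 and must finish by 26.
Slack of Manufacture = 19 − 12 = 7 days.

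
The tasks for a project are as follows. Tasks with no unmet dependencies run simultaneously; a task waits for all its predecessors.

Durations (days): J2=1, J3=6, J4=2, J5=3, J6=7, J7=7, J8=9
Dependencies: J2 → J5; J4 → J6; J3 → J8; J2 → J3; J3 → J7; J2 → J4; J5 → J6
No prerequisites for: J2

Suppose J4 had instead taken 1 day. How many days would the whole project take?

Critical path before the change: J2→J3→J8 = 1+6+9 = 16 giving 16 days.
The longest path through J4 is only 10 days, so J4 has float 6.
The critical path is still J2→J3→J8; finish is now 16 days.

16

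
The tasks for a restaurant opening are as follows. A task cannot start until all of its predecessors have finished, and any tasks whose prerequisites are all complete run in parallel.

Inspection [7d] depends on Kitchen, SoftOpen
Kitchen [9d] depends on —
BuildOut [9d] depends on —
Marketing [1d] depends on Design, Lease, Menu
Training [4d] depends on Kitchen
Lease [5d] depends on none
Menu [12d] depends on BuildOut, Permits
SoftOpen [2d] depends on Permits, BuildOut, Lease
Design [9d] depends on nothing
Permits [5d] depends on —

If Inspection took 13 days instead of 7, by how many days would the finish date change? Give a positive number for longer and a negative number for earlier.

2

Critical path before the change: BuildOut→Menu→Marketing = 9+12+1 = 22 giving 22 days.
The longest path through Inspection is only 18 days, so Inspection has float 4.
New critical path: BuildOut→SoftOpen→Inspection = 9+2+13 = 24 ⇒ 24 days.
Change in finish: 24 − 22 = +2 days.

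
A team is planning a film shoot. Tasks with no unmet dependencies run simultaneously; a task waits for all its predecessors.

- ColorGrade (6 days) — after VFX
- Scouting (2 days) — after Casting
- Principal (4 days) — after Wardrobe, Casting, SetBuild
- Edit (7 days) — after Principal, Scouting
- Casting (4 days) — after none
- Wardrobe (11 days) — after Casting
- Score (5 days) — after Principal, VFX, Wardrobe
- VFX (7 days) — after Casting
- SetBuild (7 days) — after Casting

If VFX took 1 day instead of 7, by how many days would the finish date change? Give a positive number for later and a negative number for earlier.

Baseline: Casting→Wardrobe→Principal→Edit = 4+11+4+7 = 26 → 26 days.
VFX is off the critical path — its longest chain is 17 days, giving 9 of slack.
That remains the longest chain; total 26 days.
Change in finish: 26 − 26 = +0 days.

0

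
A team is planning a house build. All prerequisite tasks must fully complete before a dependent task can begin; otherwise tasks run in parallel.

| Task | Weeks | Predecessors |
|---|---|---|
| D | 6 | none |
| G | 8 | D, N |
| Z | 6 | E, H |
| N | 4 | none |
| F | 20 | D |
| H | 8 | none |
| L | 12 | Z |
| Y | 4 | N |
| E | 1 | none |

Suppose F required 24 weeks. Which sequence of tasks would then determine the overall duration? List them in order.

D, F

Baseline: D→F = 6+20 = 26 → 26 weeks.
F lies on that path, so at 24 weeks the path becomes 30 weeks.
No other chain overtakes it, so the finish is 30 weeks.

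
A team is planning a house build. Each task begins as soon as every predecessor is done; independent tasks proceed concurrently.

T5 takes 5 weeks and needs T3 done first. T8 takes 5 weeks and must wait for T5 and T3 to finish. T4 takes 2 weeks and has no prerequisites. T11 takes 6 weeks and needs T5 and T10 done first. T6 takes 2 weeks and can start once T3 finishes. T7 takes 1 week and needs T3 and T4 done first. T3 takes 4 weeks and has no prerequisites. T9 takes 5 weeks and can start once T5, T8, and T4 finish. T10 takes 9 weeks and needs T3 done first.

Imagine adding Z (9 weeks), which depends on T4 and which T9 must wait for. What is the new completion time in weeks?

Originally the project takes 19 weeks.
With Z inserted, T9 now waits for max(T5, T8, T4, Z).
New critical path: T3→T5→T8→T9 = 4+5+5+5 = 19 ⇒ 19 weeks.

19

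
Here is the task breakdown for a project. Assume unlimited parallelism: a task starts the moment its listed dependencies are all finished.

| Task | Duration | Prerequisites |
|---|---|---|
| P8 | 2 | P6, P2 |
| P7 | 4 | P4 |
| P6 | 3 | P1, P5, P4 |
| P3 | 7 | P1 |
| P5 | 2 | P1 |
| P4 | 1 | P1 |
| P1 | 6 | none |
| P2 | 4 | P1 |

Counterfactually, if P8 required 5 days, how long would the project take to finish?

The binding path is P1→P5→P6→P8 = 6+2+3+2 = 13; finish at 13 days.
Since P8 is critical, the +3 change carries straight to that chain (now 16 days).
That remains the longest chain; total 16 days.

16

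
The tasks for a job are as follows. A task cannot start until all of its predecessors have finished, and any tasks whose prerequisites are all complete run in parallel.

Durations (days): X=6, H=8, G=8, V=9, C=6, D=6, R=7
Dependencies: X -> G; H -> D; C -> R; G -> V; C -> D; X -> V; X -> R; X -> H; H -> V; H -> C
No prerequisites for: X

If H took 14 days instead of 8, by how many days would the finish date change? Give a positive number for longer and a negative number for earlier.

Critical path before the change: X→H→C→R = 6+8+6+7 = 27 giving 27 days.
Since H is critical, the +6 change carries straight to that chain (now 33 days).
No other chain overtakes it, so the finish is 33 days.
Change in finish: 33 − 27 = +6 days.

6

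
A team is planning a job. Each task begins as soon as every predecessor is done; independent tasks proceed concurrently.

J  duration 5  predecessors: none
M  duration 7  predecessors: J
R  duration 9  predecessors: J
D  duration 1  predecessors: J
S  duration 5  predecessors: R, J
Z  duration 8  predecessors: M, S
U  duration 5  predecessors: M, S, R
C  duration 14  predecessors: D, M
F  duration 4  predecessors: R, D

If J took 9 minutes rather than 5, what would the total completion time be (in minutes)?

As given, the longest chain is J→R→S→Z = 5+9+5+8 = 27, so the finish is 27 minutes.
Since J is critical, the +4 change carries straight to that chain (now 31 minutes).
No other chain overtakes it, so the finish is 31 minutes.

31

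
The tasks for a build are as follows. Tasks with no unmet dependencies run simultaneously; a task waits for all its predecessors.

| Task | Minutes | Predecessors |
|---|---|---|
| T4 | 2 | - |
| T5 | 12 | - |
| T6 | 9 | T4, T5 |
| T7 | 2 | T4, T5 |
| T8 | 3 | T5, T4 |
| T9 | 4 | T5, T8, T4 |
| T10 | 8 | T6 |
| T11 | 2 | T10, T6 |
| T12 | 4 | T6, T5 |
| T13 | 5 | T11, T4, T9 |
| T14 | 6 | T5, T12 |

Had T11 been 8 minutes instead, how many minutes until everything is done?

42

Actual critical path: T5→T6→T10→T11→T13 = 12+9+8+2+5 = 36 ⇒ 36 minutes.
Since T11 is critical, the +6 change carries straight to that chain (now 42 minutes).
No other chain overtakes it, so the finish is 42 minutes.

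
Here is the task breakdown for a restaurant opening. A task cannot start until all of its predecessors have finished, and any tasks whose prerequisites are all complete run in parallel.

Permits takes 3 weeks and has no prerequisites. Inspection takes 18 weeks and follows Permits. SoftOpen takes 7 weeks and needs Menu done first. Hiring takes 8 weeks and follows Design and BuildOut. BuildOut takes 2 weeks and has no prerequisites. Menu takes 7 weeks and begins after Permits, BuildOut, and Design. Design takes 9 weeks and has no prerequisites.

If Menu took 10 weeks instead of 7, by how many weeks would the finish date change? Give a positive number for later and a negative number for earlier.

Critical path before the change: Design→Menu→SoftOpen = 9+7+7 = 23 giving 23 weeks.
Since Menu is critical, the +3 change carries straight to that chain (now 26 weeks).
No other chain overtakes it, so the finish is 26 weeks.
Change in finish: 26 − 23 = +3 weeks.

3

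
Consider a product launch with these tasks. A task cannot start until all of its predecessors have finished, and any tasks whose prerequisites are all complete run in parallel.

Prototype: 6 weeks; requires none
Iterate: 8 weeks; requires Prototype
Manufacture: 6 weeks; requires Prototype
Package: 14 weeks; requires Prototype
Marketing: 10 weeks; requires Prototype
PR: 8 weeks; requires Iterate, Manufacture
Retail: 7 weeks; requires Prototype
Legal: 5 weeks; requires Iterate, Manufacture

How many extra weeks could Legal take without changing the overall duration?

3

Critical path: Prototype→Iterate→PR = 6+8+8 = 22, so the finish is 22 weeks.
Legal finishes as early as 19 and must finish by 22.
So Legal can slip 22 − 19 = 3 weeks.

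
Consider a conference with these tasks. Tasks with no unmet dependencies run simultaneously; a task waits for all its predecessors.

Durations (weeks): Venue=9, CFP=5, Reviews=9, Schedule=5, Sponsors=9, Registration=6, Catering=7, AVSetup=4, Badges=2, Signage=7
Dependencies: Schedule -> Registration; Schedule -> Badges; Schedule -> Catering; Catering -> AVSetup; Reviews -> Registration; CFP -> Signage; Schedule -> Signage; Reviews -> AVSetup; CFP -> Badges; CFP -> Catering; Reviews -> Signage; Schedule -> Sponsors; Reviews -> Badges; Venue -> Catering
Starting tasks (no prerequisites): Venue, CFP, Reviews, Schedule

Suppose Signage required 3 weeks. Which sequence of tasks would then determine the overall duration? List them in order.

Venue, Catering, AVSetup

As given, the longest chain is Venue→Catering→AVSetup = 9+7+4 = 20, so the finish is 20 weeks.
The longest path through Signage is only 16 weeks, so Signage has float 4.
That remains the longest chain; total 20 weeks.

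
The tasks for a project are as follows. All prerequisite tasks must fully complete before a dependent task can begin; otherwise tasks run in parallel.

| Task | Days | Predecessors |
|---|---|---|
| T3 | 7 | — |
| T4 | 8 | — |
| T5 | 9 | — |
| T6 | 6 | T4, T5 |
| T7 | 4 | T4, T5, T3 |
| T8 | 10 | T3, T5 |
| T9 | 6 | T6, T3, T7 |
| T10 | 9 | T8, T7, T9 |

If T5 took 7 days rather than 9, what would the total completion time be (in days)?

The binding path is T5→T6→T9→T10 = 9+6+6+9 = 30; finish at 30 days.
T5 lies on that path, so at 7 days the path becomes 28 days.
Now T4→T6→T9→T10 = 8+6+6+9 = 29 is longest, so the finish becomes 29 days.

29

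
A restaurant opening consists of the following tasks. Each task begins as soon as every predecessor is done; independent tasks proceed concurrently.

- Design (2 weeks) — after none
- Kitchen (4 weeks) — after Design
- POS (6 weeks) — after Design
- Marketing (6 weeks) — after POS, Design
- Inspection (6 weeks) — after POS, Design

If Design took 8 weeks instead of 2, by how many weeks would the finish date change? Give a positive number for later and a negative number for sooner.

Actual critical path: Design→POS→Marketing = 2+6+6 = 14 ⇒ 14 weeks.
Since Design is critical, the +6 change carries straight to that chain (now 20 weeks).
The critical path is still Design→POS→Marketing; finish is now 20 weeks.
Change in finish: 20 − 14 = +6 weeks.

6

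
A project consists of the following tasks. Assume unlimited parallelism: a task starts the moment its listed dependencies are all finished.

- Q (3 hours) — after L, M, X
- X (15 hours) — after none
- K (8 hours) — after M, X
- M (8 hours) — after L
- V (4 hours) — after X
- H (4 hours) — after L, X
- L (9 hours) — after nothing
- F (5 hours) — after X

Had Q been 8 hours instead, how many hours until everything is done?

25

The binding path is L→M→K = 9+8+8 = 25; finish at 25 hours.
Q is off the critical path — its longest chain is 20 hours, giving 5 of slack.
The critical path is still L→M→K; finish is now 25 hours.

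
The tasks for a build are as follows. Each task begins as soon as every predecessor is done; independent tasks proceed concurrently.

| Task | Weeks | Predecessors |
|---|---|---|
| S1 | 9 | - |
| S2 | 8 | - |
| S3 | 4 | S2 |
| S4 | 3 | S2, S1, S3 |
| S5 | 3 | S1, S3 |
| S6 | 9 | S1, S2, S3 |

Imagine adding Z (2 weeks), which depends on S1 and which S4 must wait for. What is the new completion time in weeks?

21

Originally the build takes 21 weeks.
With Z inserted, S4 now waits for max(S2, S1, S3, Z).
New critical path: S2→S3→S6 = 8+4+9 = 21 ⇒ 21 weeks.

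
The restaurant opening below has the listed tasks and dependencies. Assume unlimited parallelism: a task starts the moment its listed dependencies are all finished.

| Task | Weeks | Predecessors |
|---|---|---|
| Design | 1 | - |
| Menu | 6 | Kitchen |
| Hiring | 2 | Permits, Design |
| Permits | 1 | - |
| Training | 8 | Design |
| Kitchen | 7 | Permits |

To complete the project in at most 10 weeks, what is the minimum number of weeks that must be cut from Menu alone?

4

Current finish: 14 weeks; target: 10.
Menu is on every critical path, so each week cut from Menu cuts the finish by one (this holds down to a finish of 9).
Need 14 − 10 = 4 weeks off Menu → Menu becomes 2 weeks, finish becomes 10.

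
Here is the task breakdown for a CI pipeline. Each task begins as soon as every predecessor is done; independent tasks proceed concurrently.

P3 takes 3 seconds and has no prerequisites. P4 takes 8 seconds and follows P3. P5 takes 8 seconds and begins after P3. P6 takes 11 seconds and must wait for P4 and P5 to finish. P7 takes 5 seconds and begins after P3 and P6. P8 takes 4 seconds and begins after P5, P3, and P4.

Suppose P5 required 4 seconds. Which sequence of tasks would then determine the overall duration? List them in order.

P3, P4, P6, P7

Critical path before the change: P3→P5→P6→P7 = 3+8+11+5 = 27 giving 27 seconds.
P5 lies on that path, so at 4 seconds the path becomes 23 seconds.
New critical path: P3→P4→P6→P7 = 3+8+11+5 = 27 ⇒ 27 seconds.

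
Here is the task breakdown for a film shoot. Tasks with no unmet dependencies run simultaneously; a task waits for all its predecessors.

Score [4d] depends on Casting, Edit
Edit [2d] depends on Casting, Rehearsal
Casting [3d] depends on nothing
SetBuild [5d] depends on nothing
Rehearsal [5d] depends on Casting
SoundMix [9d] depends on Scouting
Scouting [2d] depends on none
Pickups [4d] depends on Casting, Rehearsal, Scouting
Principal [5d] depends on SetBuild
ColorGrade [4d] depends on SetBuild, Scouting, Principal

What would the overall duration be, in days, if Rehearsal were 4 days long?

14

As given, the longest chain is Casting→Rehearsal→Edit→Score = 3+5+2+4 = 14, so the finish is 14 days.
Rehearsal lies on that path, so at 4 days the path becomes 13 days.
New critical path: SetBuild→Principal→ColorGrade = 5+5+4 = 14 ⇒ 14 days.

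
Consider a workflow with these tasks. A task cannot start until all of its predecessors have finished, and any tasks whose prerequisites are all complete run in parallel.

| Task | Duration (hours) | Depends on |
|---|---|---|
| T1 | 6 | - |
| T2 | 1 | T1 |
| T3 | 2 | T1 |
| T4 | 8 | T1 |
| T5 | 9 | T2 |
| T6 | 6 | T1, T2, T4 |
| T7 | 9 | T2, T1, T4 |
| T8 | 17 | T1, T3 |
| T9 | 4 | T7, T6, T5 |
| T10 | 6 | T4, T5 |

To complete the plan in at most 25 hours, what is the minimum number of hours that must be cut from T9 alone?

2

Current finish: 27 hours; target: 25.
T9 is on every critical path, so each hour cut from T9 cuts the finish by one (this holds down to a finish of 25).
Need 27 − 25 = 2 hours off T9 → T9 becomes 2 hours, finish becomes 25.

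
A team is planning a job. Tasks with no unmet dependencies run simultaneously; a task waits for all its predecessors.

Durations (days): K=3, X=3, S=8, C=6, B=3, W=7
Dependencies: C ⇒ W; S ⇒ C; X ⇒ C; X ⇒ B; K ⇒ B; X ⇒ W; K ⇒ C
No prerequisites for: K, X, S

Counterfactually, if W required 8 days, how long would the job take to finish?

22

As given, the longest chain is S→C→W = 8+6+7 = 21, so the finish is 21 days.
W is on the critical path; changing it to 8 makes that path 22 days.
That remains the longest chain; total 22 days.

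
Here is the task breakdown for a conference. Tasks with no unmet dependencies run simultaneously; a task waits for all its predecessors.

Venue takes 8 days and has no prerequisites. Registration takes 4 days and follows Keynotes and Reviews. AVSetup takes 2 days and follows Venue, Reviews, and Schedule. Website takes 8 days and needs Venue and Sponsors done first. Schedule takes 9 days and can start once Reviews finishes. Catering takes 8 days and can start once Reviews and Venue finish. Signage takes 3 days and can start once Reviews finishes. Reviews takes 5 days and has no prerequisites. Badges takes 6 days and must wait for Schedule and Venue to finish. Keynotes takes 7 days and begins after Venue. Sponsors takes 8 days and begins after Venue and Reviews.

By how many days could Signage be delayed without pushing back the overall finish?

16

The longest chain is Venue→Sponsors→Website = 8+8+8 = 24; overall finish 24 days.
Signage finishes as early as 8 and must finish by 24.
Slack of Signage = 21 − 5 = 16 days.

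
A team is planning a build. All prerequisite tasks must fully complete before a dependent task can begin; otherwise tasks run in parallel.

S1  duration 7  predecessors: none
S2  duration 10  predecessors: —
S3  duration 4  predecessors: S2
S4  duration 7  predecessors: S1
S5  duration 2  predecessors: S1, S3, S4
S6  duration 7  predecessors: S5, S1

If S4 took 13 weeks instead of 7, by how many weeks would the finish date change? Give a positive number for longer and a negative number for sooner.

Baseline: S1→S4→S5→S6 = 7+7+2+7 = 23 → 23 weeks.
S4 is on the critical path; changing it to 13 makes that path 29 weeks.
The critical path is still S1→S4→S5→S6; finish is now 29 weeks.
Change in finish: 29 − 23 = +6 weeks.

6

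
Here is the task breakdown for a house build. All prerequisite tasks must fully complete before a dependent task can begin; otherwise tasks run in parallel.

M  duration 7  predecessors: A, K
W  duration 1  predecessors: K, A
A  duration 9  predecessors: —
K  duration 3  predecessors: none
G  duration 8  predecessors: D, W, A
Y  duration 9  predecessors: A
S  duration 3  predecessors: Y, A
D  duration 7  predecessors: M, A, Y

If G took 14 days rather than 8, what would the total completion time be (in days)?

39

As given, the longest chain is A→Y→D→G = 9+9+7+8 = 33, so the finish is 33 days.
G lies on that path, so at 14 days the path becomes 39 days.
The critical path is still A→Y→D→G; finish is now 39 days.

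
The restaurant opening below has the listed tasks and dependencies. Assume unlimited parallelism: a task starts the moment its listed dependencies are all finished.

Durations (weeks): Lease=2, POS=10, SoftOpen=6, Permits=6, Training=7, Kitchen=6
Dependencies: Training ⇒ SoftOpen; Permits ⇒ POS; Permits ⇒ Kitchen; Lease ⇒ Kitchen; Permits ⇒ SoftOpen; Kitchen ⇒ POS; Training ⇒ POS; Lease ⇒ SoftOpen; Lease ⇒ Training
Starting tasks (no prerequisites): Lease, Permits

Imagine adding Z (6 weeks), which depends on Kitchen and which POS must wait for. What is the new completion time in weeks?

28

Originally the job takes 22 weeks.
With Z inserted, POS now waits for max(Kitchen, Permits, Training, Z).
New critical path: Permits→Kitchen→Z→POS = 6+6+6+10 = 28 ⇒ 28 weeks.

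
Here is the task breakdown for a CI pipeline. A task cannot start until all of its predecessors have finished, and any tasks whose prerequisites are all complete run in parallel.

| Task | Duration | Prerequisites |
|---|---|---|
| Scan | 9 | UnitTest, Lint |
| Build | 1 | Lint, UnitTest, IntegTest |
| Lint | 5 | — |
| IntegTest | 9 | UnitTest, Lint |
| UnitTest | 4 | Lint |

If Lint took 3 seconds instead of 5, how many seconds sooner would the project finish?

As given, the longest chain is Lint→UnitTest→IntegTest→Build = 5+4+9+1 = 19, so the finish is 19 seconds.
Since Lint is critical, the -2 change carries straight to that chain (now 17 seconds).
No other chain overtakes it, so the finish is 17 seconds.
Change in finish: 17 − 19 = -2 seconds.

2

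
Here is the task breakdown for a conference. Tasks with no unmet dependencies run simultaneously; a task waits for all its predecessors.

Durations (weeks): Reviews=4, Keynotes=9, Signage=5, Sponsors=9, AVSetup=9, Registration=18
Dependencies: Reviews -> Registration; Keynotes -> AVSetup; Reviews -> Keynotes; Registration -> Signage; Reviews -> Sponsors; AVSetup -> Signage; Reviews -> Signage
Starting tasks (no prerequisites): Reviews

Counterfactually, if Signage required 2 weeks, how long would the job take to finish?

24

As given, the longest chain is Reviews→Keynotes→AVSetup→Signage = 4+9+9+5 = 27, so the finish is 27 weeks.
Since Signage is critical, the -3 change carries straight to that chain (now 24 weeks).
That remains the longest chain; total 24 weeks.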